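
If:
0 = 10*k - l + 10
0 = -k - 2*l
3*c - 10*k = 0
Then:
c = -200/63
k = -20/21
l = 10/21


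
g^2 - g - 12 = (g - 4)*(g + 3)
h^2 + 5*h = h*(h + 5)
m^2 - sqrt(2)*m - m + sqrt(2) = (m - 1)*(m - sqrt(2))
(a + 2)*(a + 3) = a^2 + 5*a + 6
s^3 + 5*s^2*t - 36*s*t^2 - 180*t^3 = (s - 6*t)*(s + 5*t)*(s + 6*t)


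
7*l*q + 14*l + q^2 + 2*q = (7*l + q)*(q + 2)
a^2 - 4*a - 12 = (a - 6)*(a + 2)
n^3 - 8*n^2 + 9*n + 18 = (n - 6)*(n - 3)*(n + 1)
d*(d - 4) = d^2 - 4*d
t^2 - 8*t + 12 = (t - 6)*(t - 2)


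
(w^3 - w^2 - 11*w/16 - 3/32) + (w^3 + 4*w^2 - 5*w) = 2*w^3 + 3*w^2 - 91*w/16 - 3/32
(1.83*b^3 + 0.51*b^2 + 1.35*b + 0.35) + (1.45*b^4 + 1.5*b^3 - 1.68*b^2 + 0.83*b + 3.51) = 1.45*b^4 + 3.33*b^3 - 1.17*b^2 + 2.18*b + 3.86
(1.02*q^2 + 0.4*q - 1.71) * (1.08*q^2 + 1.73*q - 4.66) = 1.1016*q^4 + 2.1966*q^3 - 5.908*q^2 - 4.8223*q + 7.9686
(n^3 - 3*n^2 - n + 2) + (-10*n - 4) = n^3 - 3*n^2 - 11*n - 2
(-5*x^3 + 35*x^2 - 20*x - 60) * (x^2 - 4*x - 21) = -5*x^5 + 55*x^4 - 55*x^3 - 715*x^2 + 660*x + 1260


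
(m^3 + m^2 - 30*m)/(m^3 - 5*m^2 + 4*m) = (m^2 + m - 30)/(m^2 - 5*m + 4)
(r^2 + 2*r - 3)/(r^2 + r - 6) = (r - 1)/(r - 2)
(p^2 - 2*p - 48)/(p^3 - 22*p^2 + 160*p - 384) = (p + 6)/(p^2 - 14*p + 48)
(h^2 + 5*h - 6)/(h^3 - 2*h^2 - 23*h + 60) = (h^2 + 5*h - 6)/(h^3 - 2*h^2 - 23*h + 60)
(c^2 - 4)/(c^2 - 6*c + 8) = (c + 2)/(c - 4)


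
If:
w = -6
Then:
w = -6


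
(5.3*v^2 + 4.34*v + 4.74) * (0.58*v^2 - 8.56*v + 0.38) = 3.074*v^4 - 42.8508*v^3 - 32.3872*v^2 - 38.9252*v + 1.8012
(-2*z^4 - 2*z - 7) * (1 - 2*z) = 4*z^5 - 2*z^4 + 4*z^2 + 12*z - 7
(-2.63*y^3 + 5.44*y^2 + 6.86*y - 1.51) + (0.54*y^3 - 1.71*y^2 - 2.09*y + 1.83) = -2.09*y^3 + 3.73*y^2 + 4.77*y + 0.32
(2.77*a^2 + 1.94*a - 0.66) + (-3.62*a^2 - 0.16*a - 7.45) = -0.85*a^2 + 1.78*a - 8.11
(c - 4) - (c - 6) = 2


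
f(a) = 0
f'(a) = 0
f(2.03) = 0.00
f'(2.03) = 0.00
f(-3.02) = 0.00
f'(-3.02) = 0.00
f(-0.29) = 0.00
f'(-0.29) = 0.00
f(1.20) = 0.00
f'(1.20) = 0.00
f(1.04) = 0.00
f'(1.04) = 0.00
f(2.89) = 0.00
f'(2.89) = 0.00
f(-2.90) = 0.00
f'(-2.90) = 0.00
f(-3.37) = 0.00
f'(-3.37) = 0.00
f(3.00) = 0.00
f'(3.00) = 0.00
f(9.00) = 0.00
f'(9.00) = 0.00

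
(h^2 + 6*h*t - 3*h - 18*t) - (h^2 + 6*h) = 6*h*t - 9*h - 18*t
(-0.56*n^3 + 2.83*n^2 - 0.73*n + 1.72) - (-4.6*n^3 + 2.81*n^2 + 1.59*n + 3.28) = 4.04*n^3 + 0.02*n^2 - 2.32*n - 1.56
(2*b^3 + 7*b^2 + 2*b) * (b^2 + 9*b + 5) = 2*b^5 + 25*b^4 + 75*b^3 + 53*b^2 + 10*b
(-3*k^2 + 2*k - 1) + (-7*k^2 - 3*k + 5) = -10*k^2 - k + 4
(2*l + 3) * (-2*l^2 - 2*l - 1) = -4*l^3 - 10*l^2 - 8*l - 3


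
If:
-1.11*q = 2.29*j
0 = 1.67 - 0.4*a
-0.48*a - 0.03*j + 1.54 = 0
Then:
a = 4.18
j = -15.47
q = 31.91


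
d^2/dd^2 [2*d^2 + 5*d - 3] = 4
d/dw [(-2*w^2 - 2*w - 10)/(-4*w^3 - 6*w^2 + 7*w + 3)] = 2*(-4*w^4 - 8*w^3 - 73*w^2 - 66*w + 32)/(16*w^6 + 48*w^5 - 20*w^4 - 108*w^3 + 13*w^2 + 42*w + 9)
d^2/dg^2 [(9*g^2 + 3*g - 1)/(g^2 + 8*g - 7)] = 2*(-69*g^3 + 186*g^2 + 39*g + 538)/(g^6 + 24*g^5 + 171*g^4 + 176*g^3 - 1197*g^2 + 1176*g - 343)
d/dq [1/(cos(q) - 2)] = sin(q)/(cos(q) - 2)^2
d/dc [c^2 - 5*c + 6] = 2*c - 5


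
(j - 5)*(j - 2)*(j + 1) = j^3 - 6*j^2 + 3*j + 10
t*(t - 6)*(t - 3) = t^3 - 9*t^2 + 18*t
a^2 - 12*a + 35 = (a - 7)*(a - 5)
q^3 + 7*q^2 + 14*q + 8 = (q + 1)*(q + 2)*(q + 4)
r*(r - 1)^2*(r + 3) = r^4 + r^3 - 5*r^2 + 3*r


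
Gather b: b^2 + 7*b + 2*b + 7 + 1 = b^2 + 9*b + 8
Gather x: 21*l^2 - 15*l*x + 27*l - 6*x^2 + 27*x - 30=21*l^2 + 27*l - 6*x^2 + x*(27 - 15*l) - 30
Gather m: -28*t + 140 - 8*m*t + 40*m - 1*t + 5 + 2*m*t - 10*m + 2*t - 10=m*(30 - 6*t) - 27*t + 135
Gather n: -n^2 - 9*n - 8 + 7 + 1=-n^2 - 9*n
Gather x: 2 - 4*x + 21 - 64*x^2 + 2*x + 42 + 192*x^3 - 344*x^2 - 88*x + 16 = 192*x^3 - 408*x^2 - 90*x + 81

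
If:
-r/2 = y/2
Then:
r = -y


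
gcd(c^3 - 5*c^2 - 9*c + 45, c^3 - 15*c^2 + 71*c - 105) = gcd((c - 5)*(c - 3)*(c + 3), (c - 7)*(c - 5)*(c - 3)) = c^2 - 8*c + 15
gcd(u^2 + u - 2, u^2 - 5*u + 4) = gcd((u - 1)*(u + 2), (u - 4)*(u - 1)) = u - 1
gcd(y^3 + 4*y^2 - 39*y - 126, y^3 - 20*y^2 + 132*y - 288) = y - 6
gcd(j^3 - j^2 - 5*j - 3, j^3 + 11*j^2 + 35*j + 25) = j + 1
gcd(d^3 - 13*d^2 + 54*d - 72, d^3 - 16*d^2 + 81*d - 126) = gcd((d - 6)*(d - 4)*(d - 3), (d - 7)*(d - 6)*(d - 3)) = d^2 - 9*d + 18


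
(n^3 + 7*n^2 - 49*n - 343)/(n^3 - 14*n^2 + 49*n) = (n^2 + 14*n + 49)/(n*(n - 7))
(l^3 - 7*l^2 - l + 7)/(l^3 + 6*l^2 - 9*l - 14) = (l^2 - 8*l + 7)/(l^2 + 5*l - 14)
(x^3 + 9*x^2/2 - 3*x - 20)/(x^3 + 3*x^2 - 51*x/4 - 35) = 2*(x - 2)/(2*x - 7)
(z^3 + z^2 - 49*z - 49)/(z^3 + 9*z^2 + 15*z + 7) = (z - 7)/(z + 1)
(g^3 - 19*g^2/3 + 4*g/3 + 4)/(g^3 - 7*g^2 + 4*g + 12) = (g^2 - g/3 - 2/3)/(g^2 - g - 2)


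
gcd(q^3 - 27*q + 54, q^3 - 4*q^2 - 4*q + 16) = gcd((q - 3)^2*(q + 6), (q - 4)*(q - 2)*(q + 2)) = 1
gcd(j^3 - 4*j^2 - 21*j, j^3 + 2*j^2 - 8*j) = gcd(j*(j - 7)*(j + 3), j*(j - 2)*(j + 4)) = j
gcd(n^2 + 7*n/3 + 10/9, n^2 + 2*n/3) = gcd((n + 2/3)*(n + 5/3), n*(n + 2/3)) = n + 2/3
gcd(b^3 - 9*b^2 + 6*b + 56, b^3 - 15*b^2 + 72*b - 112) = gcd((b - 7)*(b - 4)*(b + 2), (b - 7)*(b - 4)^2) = b^2 - 11*b + 28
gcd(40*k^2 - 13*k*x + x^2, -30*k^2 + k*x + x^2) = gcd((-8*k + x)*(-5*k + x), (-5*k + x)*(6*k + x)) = -5*k + x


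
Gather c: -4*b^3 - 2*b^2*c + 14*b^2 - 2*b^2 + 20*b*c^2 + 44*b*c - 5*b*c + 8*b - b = -4*b^3 + 12*b^2 + 20*b*c^2 + 7*b + c*(-2*b^2 + 39*b)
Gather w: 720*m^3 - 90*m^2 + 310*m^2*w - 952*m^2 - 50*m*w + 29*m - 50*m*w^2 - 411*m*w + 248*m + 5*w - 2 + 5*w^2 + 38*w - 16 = 720*m^3 - 1042*m^2 + 277*m + w^2*(5 - 50*m) + w*(310*m^2 - 461*m + 43) - 18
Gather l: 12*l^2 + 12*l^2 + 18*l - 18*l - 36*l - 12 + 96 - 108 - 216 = 24*l^2 - 36*l - 240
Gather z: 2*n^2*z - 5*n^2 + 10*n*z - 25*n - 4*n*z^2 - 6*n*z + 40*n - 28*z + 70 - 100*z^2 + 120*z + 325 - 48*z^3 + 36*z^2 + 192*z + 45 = -5*n^2 + 15*n - 48*z^3 + z^2*(-4*n - 64) + z*(2*n^2 + 4*n + 284) + 440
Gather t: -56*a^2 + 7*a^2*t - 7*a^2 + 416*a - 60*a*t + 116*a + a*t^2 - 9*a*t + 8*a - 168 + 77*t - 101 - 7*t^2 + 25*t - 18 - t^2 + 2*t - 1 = -63*a^2 + 540*a + t^2*(a - 8) + t*(7*a^2 - 69*a + 104) - 288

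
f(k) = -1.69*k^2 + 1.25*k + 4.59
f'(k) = 1.25 - 3.38*k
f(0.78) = 4.54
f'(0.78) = -1.39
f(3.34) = -10.09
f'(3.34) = -10.04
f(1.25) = 3.51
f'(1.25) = -2.98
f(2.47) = -2.63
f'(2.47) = -7.10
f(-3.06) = -15.06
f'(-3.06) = 11.59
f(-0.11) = 4.43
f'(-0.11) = 1.62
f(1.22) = 3.60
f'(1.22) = -2.87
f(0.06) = 4.66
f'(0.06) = 1.05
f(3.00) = -6.87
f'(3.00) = -8.89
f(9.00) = -121.05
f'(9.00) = -29.17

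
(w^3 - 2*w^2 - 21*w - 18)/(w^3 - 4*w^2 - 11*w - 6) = (w + 3)/(w + 1)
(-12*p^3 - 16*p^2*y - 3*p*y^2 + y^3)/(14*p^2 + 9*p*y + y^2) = (-6*p^2 - 5*p*y + y^2)/(7*p + y)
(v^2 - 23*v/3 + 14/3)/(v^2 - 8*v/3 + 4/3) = (v - 7)/(v - 2)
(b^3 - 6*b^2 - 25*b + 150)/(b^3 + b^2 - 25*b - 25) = (b - 6)/(b + 1)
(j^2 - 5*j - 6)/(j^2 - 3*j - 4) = (j - 6)/(j - 4)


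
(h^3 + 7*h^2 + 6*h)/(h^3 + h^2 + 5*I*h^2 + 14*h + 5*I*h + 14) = h*(h + 6)/(h^2 + 5*I*h + 14)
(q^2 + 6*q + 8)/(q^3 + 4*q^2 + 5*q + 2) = (q + 4)/(q^2 + 2*q + 1)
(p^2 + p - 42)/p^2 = (p^2 + p - 42)/p^2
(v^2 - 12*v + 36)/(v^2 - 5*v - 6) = (v - 6)/(v + 1)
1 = 1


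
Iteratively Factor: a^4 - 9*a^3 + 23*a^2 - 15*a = (a - 3)*(a^3 - 6*a^2 + 5*a) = a*(a - 3)*(a^2 - 6*a + 5) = a*(a - 3)*(a - 1)*(a - 5)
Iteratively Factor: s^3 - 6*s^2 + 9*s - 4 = (s - 1)*(s^2 - 5*s + 4) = (s - 1)^2*(s - 4)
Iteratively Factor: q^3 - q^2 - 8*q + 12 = (q - 2)*(q^2 + q - 6) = (q - 2)^2*(q + 3)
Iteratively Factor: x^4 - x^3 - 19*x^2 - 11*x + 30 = (x + 3)*(x^3 - 4*x^2 - 7*x + 10) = (x - 5)*(x + 3)*(x^2 + x - 2) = (x - 5)*(x + 2)*(x + 3)*(x - 1)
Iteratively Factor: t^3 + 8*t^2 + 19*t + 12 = (t + 4)*(t^2 + 4*t + 3) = (t + 1)*(t + 4)*(t + 3)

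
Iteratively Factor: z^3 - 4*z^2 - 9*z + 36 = (z + 3)*(z^2 - 7*z + 12) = (z - 3)*(z + 3)*(z - 4)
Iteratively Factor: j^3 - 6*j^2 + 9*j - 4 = (j - 4)*(j^2 - 2*j + 1) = (j - 4)*(j - 1)*(j - 1)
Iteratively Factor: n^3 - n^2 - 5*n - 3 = (n + 1)*(n^2 - 2*n - 3) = (n - 3)*(n + 1)*(n + 1)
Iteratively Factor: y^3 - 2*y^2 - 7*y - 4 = (y + 1)*(y^2 - 3*y - 4) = (y - 4)*(y + 1)*(y + 1)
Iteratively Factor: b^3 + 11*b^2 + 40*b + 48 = (b + 4)*(b^2 + 7*b + 12) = (b + 4)^2*(b + 3)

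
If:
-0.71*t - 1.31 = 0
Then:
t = -1.85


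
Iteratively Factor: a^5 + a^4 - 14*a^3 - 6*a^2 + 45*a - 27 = (a - 3)*(a^4 + 4*a^3 - 2*a^2 - 12*a + 9) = (a - 3)*(a + 3)*(a^3 + a^2 - 5*a + 3) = (a - 3)*(a - 1)*(a + 3)*(a^2 + 2*a - 3) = (a - 3)*(a - 1)*(a + 3)^2*(a - 1)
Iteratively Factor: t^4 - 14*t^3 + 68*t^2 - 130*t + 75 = (t - 5)*(t^3 - 9*t^2 + 23*t - 15) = (t - 5)*(t - 1)*(t^2 - 8*t + 15) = (t - 5)^2*(t - 1)*(t - 3)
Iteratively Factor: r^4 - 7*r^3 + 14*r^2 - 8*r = (r - 1)*(r^3 - 6*r^2 + 8*r) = (r - 2)*(r - 1)*(r^2 - 4*r) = (r - 4)*(r - 2)*(r - 1)*(r)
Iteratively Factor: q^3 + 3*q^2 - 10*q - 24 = (q + 2)*(q^2 + q - 12) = (q - 3)*(q + 2)*(q + 4)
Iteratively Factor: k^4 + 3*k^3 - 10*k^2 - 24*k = (k + 4)*(k^3 - k^2 - 6*k) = (k + 2)*(k + 4)*(k^2 - 3*k) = (k - 3)*(k + 2)*(k + 4)*(k)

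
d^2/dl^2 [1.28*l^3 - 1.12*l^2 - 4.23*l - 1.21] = 7.68*l - 2.24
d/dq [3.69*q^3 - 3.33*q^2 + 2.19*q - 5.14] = 11.07*q^2 - 6.66*q + 2.19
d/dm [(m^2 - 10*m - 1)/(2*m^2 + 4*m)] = (6*m^2 + m + 1)/(m^2*(m^2 + 4*m + 4))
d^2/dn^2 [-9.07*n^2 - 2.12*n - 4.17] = -18.1400000000000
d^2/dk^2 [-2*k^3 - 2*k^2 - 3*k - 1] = -12*k - 4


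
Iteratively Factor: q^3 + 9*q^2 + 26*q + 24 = (q + 2)*(q^2 + 7*q + 12) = (q + 2)*(q + 3)*(q + 4)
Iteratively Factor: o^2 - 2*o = (o - 2)*(o)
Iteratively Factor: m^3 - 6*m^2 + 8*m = (m - 2)*(m^2 - 4*m) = (m - 4)*(m - 2)*(m)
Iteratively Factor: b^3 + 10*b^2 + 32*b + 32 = (b + 4)*(b^2 + 6*b + 8) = (b + 2)*(b + 4)*(b + 4)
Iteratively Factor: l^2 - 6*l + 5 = (l - 5)*(l - 1)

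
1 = 1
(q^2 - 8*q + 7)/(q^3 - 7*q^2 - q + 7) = 1/(q + 1)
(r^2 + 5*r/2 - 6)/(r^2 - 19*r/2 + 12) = (r + 4)/(r - 8)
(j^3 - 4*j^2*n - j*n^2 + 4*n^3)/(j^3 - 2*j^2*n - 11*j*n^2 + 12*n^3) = (j + n)/(j + 3*n)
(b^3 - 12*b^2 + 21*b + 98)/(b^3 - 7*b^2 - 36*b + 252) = (b^2 - 5*b - 14)/(b^2 - 36)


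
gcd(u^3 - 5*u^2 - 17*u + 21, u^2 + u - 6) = u + 3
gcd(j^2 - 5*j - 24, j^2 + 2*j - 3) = j + 3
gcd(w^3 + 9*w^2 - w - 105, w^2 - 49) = w + 7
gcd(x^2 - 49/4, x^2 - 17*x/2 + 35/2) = x - 7/2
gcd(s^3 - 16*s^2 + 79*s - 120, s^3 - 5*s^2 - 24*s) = s - 8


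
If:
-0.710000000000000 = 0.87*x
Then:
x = -0.82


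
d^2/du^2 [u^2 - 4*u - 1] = 2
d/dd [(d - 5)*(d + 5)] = 2*d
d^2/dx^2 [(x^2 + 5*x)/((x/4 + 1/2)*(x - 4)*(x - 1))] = 8*(x^6 + 15*x^5 - 27*x^4 + x^3 - 168*x^2 + 360*x + 304)/(x^9 - 9*x^8 + 9*x^7 + 105*x^6 - 198*x^5 - 396*x^4 + 840*x^3 + 288*x^2 - 1152*x + 512)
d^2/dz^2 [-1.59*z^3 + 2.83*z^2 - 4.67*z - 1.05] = 5.66 - 9.54*z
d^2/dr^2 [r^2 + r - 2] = 2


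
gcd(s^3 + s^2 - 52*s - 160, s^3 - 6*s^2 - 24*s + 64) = s^2 - 4*s - 32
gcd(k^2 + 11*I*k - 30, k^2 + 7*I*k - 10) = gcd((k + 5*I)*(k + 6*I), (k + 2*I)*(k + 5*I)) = k + 5*I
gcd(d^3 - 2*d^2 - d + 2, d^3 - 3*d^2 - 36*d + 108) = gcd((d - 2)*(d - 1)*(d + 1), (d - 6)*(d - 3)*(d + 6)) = 1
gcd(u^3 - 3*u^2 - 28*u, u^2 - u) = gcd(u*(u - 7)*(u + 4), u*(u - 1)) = u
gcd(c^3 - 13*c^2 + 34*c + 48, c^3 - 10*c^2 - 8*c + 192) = c^2 - 14*c + 48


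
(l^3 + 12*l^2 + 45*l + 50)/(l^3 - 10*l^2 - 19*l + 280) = (l^2 + 7*l + 10)/(l^2 - 15*l + 56)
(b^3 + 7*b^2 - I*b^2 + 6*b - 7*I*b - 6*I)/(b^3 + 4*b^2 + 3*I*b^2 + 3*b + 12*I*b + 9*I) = (b^2 + b*(6 - I) - 6*I)/(b^2 + 3*b*(1 + I) + 9*I)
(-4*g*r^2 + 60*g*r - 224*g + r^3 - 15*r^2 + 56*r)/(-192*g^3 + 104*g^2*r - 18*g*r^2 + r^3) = (r^2 - 15*r + 56)/(48*g^2 - 14*g*r + r^2)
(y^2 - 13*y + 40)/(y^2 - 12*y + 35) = (y - 8)/(y - 7)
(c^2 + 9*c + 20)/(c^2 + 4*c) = (c + 5)/c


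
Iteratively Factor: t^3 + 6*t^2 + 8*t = (t + 4)*(t^2 + 2*t) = t*(t + 4)*(t + 2)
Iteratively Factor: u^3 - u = (u)*(u^2 - 1) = u*(u - 1)*(u + 1)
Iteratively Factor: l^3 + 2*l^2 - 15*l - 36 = (l + 3)*(l^2 - l - 12) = (l - 4)*(l + 3)*(l + 3)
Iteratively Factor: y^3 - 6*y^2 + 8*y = (y)*(y^2 - 6*y + 8) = y*(y - 4)*(y - 2)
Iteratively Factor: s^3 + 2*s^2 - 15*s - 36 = (s - 4)*(s^2 + 6*s + 9) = (s - 4)*(s + 3)*(s + 3)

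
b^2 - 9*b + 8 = (b - 8)*(b - 1)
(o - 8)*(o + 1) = o^2 - 7*o - 8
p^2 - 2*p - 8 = (p - 4)*(p + 2)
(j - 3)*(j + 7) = j^2 + 4*j - 21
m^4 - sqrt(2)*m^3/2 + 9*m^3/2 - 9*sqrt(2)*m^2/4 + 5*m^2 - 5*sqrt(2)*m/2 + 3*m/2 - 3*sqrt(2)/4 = (m + 1/2)*(m + 1)*(m + 3)*(m - sqrt(2)/2)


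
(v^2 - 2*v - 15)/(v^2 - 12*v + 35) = (v + 3)/(v - 7)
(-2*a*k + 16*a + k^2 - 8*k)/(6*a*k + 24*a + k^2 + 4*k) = (-2*a*k + 16*a + k^2 - 8*k)/(6*a*k + 24*a + k^2 + 4*k)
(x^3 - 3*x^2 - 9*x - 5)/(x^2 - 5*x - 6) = (x^2 - 4*x - 5)/(x - 6)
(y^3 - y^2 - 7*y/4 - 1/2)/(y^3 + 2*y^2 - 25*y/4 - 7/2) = (2*y + 1)/(2*y + 7)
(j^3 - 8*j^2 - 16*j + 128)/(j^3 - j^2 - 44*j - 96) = (j - 4)/(j + 3)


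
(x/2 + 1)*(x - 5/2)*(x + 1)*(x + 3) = x^4/2 + 7*x^3/4 - 2*x^2 - 43*x/4 - 15/2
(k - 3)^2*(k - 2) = k^3 - 8*k^2 + 21*k - 18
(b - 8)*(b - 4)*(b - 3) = b^3 - 15*b^2 + 68*b - 96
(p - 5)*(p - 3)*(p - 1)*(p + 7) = p^4 - 2*p^3 - 40*p^2 + 146*p - 105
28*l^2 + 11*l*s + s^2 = (4*l + s)*(7*l + s)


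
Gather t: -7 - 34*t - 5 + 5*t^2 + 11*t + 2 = 5*t^2 - 23*t - 10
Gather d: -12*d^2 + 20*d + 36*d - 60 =-12*d^2 + 56*d - 60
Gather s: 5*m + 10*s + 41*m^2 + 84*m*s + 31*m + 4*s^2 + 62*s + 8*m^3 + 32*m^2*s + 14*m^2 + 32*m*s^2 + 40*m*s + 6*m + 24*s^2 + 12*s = 8*m^3 + 55*m^2 + 42*m + s^2*(32*m + 28) + s*(32*m^2 + 124*m + 84)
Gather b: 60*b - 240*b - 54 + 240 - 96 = 90 - 180*b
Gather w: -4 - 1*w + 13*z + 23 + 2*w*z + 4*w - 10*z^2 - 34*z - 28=w*(2*z + 3) - 10*z^2 - 21*z - 9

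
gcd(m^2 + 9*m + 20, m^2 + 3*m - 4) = m + 4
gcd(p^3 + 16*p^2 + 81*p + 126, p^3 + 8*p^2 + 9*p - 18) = p^2 + 9*p + 18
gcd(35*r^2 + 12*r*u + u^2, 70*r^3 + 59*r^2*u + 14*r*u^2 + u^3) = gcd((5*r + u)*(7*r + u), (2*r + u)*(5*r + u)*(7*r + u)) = 35*r^2 + 12*r*u + u^2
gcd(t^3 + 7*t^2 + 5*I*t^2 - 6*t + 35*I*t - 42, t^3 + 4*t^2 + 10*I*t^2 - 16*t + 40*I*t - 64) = t + 2*I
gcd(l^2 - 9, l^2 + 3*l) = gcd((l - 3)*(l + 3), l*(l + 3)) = l + 3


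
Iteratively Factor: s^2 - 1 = (s + 1)*(s - 1)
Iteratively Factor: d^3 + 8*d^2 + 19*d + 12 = (d + 4)*(d^2 + 4*d + 3) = (d + 1)*(d + 4)*(d + 3)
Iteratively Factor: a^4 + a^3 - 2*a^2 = (a + 2)*(a^3 - a^2) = a*(a + 2)*(a^2 - a) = a*(a - 1)*(a + 2)*(a)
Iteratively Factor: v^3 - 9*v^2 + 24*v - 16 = (v - 1)*(v^2 - 8*v + 16) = (v - 4)*(v - 1)*(v - 4)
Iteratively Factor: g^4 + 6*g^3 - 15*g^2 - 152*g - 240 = (g + 4)*(g^3 + 2*g^2 - 23*g - 60) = (g + 3)*(g + 4)*(g^2 - g - 20) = (g - 5)*(g + 3)*(g + 4)*(g + 4)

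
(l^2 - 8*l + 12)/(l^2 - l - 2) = (l - 6)/(l + 1)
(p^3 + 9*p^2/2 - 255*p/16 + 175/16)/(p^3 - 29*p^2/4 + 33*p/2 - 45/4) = (4*p^2 + 23*p - 35)/(4*(p^2 - 6*p + 9))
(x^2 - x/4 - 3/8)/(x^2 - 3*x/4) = (x + 1/2)/x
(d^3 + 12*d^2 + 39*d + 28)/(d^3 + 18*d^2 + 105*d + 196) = (d + 1)/(d + 7)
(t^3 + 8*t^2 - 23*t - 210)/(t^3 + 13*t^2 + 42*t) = (t - 5)/t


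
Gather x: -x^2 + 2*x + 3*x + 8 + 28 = -x^2 + 5*x + 36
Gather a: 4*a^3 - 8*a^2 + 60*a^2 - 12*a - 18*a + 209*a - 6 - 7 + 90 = 4*a^3 + 52*a^2 + 179*a + 77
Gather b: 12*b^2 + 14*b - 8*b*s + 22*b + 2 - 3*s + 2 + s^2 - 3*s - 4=12*b^2 + b*(36 - 8*s) + s^2 - 6*s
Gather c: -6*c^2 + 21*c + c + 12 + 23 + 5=-6*c^2 + 22*c + 40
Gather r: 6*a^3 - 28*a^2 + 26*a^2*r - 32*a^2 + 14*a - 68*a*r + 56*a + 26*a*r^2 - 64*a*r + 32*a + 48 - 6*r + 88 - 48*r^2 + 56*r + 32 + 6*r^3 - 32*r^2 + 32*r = 6*a^3 - 60*a^2 + 102*a + 6*r^3 + r^2*(26*a - 80) + r*(26*a^2 - 132*a + 82) + 168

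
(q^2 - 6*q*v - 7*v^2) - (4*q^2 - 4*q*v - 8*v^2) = -3*q^2 - 2*q*v + v^2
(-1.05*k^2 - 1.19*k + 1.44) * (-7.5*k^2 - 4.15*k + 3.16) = 7.875*k^4 + 13.2825*k^3 - 9.1795*k^2 - 9.7364*k + 4.5504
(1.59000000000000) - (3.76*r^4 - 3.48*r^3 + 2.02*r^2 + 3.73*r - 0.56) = -3.76*r^4 + 3.48*r^3 - 2.02*r^2 - 3.73*r + 2.15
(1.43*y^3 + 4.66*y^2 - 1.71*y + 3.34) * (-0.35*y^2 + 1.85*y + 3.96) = -0.5005*y^5 + 1.0145*y^4 + 14.8823*y^3 + 14.1211*y^2 - 0.592599999999999*y + 13.2264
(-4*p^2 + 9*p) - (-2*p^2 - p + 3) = -2*p^2 + 10*p - 3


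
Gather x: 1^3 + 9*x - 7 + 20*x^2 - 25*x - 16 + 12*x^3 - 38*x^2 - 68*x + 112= 12*x^3 - 18*x^2 - 84*x + 90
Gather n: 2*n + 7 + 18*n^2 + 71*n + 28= 18*n^2 + 73*n + 35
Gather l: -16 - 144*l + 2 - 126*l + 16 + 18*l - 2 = -252*l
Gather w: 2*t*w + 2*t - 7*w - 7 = 2*t + w*(2*t - 7) - 7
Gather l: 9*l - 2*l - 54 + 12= 7*l - 42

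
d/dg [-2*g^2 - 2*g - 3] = -4*g - 2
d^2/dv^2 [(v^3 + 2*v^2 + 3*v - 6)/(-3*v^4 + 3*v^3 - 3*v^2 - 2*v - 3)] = 2*(-9*v^9 - 54*v^8 - 81*v^7 + 789*v^6 - 810*v^5 + 1071*v^4 - 244*v^3 - 396*v^2 + 324*v - 30)/(27*v^12 - 81*v^11 + 162*v^10 - 135*v^9 + 135*v^8 - 81*v^7 + 198*v^6 - 36*v^5 + 90*v^4 + 35*v^3 + 117*v^2 + 54*v + 27)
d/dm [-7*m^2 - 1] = -14*m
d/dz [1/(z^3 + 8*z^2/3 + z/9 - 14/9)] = 9*(-27*z^2 - 48*z - 1)/(9*z^3 + 24*z^2 + z - 14)^2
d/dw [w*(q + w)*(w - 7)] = w*(q + w) + w*(w - 7) + (q + w)*(w - 7)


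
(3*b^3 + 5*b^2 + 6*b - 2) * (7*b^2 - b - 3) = 21*b^5 + 32*b^4 + 28*b^3 - 35*b^2 - 16*b + 6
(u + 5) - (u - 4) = 9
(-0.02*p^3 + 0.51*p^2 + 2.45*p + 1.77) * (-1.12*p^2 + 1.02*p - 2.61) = 0.0224*p^5 - 0.5916*p^4 - 2.1716*p^3 - 0.8145*p^2 - 4.5891*p - 4.6197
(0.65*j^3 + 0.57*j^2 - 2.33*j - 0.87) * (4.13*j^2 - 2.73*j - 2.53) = 2.6845*j^5 + 0.5796*j^4 - 12.8235*j^3 + 1.3257*j^2 + 8.27*j + 2.2011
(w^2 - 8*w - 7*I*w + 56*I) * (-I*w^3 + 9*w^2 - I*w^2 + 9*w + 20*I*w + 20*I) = -I*w^5 + 2*w^4 + 7*I*w^4 - 14*w^3 - 35*I*w^3 + 124*w^2 + 301*I*w^2 - 980*w + 344*I*w - 1120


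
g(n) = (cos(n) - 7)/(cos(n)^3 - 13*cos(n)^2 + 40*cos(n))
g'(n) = (cos(n) - 7)*(3*sin(n)*cos(n)^2 - 26*sin(n)*cos(n) + 40*sin(n))/(cos(n)^3 - 13*cos(n)^2 + 40*cos(n))^2 - sin(n)/(cos(n)^3 - 13*cos(n)^2 + 40*cos(n))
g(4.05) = 0.26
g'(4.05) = 0.36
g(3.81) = 0.20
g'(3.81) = 0.17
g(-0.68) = -0.26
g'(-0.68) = 0.18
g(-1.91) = 0.50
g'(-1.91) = 1.49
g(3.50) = 0.16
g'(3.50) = 0.07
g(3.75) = 0.19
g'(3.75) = 0.15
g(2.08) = 0.33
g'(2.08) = -0.64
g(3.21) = 0.15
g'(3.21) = 0.01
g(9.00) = 0.16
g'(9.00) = -0.09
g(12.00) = -0.25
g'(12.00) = 0.13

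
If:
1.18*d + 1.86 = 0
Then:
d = -1.58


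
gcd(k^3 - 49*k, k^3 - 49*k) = k^3 - 49*k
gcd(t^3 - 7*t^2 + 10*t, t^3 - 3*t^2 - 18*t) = t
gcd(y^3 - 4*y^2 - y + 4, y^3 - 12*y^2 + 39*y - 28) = y^2 - 5*y + 4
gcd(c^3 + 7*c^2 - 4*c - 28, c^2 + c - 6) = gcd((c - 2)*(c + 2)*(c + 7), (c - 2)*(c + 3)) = c - 2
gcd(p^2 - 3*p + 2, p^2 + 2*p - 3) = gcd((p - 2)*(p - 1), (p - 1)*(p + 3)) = p - 1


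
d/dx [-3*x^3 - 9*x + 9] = -9*x^2 - 9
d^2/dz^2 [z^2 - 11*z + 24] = 2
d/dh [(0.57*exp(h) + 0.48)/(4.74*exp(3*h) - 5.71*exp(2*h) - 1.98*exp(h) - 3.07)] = (-5.4036*exp(3*h) - 3.5709*exp(2*h) + 5.4816*exp(h) - 0.7995)*exp(h)/(22.4676*exp(6*h) - 54.1308*exp(5*h) + 13.8337*exp(4*h) - 6.492*exp(3*h) + 38.9798*exp(2*h) + 12.1572*exp(h) + 9.4249)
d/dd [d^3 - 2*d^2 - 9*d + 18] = 3*d^2 - 4*d - 9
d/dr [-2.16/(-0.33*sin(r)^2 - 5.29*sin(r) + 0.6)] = -(1.4256*sin(r) + 11.4264)*cos(r)/(0.33*sin(r)^2 + 5.29*sin(r) - 0.6)^2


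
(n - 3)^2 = n^2 - 6*n + 9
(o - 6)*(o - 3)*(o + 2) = o^3 - 7*o^2 + 36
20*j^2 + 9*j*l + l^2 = (4*j + l)*(5*j + l)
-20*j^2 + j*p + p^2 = (-4*j + p)*(5*j + p)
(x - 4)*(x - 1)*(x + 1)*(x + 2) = x^4 - 2*x^3 - 9*x^2 + 2*x + 8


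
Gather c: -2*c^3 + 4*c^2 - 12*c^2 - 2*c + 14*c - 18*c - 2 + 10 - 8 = -2*c^3 - 8*c^2 - 6*c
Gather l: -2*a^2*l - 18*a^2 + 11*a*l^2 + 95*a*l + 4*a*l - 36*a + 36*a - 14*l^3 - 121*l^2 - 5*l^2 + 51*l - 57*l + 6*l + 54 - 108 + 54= -18*a^2 - 14*l^3 + l^2*(11*a - 126) + l*(-2*a^2 + 99*a)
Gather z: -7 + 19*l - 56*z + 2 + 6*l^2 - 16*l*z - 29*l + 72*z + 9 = 6*l^2 - 10*l + z*(16 - 16*l) + 4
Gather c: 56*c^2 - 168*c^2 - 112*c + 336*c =-112*c^2 + 224*c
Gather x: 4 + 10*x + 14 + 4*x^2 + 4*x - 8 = 4*x^2 + 14*x + 10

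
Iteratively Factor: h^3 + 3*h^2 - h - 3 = (h + 1)*(h^2 + 2*h - 3) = (h - 1)*(h + 1)*(h + 3)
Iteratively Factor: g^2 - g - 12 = (g - 4)*(g + 3)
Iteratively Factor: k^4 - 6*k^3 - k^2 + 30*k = (k - 5)*(k^3 - k^2 - 6*k) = (k - 5)*(k + 2)*(k^2 - 3*k) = k*(k - 5)*(k + 2)*(k - 3)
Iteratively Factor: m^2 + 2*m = (m)*(m + 2)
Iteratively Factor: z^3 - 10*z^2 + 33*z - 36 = (z - 4)*(z^2 - 6*z + 9) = (z - 4)*(z - 3)*(z - 3)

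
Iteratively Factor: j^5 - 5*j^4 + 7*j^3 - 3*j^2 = (j - 1)*(j^4 - 4*j^3 + 3*j^2) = (j - 3)*(j - 1)*(j^3 - j^2) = j*(j - 3)*(j - 1)*(j^2 - j) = j^2*(j - 3)*(j - 1)*(j - 1)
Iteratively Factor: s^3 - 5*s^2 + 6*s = (s - 3)*(s^2 - 2*s) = (s - 3)*(s - 2)*(s)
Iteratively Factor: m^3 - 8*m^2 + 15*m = (m - 3)*(m^2 - 5*m) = m*(m - 3)*(m - 5)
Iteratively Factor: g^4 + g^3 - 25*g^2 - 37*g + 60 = (g - 5)*(g^3 + 6*g^2 + 5*g - 12) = (g - 5)*(g - 1)*(g^2 + 7*g + 12) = (g - 5)*(g - 1)*(g + 4)*(g + 3)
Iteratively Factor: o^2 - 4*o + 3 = (o - 3)*(o - 1)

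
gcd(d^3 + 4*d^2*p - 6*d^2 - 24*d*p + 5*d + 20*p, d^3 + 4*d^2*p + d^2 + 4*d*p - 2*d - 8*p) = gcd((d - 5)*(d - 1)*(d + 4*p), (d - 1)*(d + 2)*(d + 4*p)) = d^2 + 4*d*p - d - 4*p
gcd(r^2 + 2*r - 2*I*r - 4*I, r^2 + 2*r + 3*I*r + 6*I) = r + 2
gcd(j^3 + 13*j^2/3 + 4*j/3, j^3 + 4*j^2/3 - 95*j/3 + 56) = 1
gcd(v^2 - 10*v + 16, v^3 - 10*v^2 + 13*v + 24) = v - 8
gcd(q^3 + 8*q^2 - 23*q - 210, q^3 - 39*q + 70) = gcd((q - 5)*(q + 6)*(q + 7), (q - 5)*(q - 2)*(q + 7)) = q^2 + 2*q - 35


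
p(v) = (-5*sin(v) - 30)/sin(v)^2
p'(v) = -2*(-5*sin(v) - 30)*cos(v)/sin(v)^3 - 5*cos(v)/sin(v)^2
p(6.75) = -159.23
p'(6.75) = 609.86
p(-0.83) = -48.32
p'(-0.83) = -94.57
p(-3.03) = -2374.20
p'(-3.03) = 42775.08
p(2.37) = -68.87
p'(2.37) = -134.23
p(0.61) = -100.14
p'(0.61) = 274.07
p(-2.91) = -547.66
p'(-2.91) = 4737.02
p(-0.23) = -555.28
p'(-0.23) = -4836.77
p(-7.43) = -30.63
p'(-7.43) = -30.12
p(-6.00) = -402.15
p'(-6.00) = 2702.37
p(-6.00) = -402.15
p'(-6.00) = 2702.37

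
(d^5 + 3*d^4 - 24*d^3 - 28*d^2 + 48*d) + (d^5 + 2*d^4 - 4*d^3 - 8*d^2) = 2*d^5 + 5*d^4 - 28*d^3 - 36*d^2 + 48*d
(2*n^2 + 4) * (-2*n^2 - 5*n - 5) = -4*n^4 - 10*n^3 - 18*n^2 - 20*n - 20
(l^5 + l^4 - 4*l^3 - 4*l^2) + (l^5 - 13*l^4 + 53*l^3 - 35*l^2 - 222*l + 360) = 2*l^5 - 12*l^4 + 49*l^3 - 39*l^2 - 222*l + 360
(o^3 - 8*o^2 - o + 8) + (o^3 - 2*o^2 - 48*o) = 2*o^3 - 10*o^2 - 49*o + 8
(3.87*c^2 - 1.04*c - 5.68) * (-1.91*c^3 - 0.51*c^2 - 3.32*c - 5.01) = -7.3917*c^5 + 0.0126999999999999*c^4 - 1.4692*c^3 - 13.0391*c^2 + 24.068*c + 28.4568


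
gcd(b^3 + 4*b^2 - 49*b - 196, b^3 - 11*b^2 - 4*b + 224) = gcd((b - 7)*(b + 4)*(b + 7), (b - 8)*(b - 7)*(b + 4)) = b^2 - 3*b - 28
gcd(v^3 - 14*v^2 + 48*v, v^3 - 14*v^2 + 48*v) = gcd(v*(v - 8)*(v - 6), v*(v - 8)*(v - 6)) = v^3 - 14*v^2 + 48*v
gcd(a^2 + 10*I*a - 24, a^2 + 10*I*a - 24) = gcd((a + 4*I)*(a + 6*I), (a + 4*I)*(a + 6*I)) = a^2 + 10*I*a - 24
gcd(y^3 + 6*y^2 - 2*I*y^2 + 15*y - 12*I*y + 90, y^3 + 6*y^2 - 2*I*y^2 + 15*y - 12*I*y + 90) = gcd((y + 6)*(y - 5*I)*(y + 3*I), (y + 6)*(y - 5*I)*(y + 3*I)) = y^3 + y^2*(6 - 2*I) + y*(15 - 12*I) + 90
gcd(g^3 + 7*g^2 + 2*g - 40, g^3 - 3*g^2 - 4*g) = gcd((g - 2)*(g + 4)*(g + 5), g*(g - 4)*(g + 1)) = 1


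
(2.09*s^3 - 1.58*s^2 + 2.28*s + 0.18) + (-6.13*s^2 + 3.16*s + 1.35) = 2.09*s^3 - 7.71*s^2 + 5.44*s + 1.53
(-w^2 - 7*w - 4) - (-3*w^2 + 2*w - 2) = 2*w^2 - 9*w - 2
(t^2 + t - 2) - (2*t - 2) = t^2 - t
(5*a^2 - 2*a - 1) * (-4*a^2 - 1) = -20*a^4 + 8*a^3 - a^2 + 2*a + 1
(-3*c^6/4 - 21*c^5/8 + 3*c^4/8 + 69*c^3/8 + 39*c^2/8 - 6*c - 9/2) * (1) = -3*c^6/4 - 21*c^5/8 + 3*c^4/8 + 69*c^3/8 + 39*c^2/8 - 6*c - 9/2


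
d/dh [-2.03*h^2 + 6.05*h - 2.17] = 6.05 - 4.06*h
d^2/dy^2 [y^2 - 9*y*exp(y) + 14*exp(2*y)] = -9*y*exp(y) + 56*exp(2*y) - 18*exp(y) + 2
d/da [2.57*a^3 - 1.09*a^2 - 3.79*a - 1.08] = 7.71*a^2 - 2.18*a - 3.79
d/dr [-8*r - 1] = -8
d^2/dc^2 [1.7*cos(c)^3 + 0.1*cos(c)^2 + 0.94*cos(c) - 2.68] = -2.215*cos(c) - 0.2*cos(2*c) - 3.825*cos(3*c)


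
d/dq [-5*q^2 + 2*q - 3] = 2 - 10*q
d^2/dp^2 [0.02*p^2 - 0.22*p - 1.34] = 0.0400000000000000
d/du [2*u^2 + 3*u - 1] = 4*u + 3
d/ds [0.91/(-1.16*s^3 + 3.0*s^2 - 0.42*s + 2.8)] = (3.1668*s^2 - 5.46*s + 0.3822)/(1.16*s^3 - 3.0*s^2 + 0.42*s - 2.8)^2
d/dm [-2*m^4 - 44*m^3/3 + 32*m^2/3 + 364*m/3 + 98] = -8*m^3 - 44*m^2 + 64*m/3 + 364/3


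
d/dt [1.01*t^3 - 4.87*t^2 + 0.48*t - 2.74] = 3.03*t^2 - 9.74*t + 0.48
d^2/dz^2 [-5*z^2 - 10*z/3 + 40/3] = -10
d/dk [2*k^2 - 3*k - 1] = 4*k - 3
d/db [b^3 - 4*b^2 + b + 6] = 3*b^2 - 8*b + 1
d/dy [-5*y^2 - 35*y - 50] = -10*y - 35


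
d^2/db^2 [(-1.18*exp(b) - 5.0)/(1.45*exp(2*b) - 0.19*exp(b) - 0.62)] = (-2.48095*exp(4*b) - 42.37509*exp(3*b) - 2.23242*exp(2*b) - 18.021496*exp(b) + 0.135408)*exp(b)/(3.048625*exp(6*b) - 1.198425*exp(5*b) - 3.753615*exp(4*b) + 1.018001*exp(3*b) + 1.604994*exp(2*b) - 0.219108*exp(b) - 0.238328)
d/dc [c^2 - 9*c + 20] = 2*c - 9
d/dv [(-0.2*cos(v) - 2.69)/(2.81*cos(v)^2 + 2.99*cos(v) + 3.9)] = (0.562*sin(v)^2 - 15.1178*cos(v) - 7.8251)*sin(v)/(2.81*cos(v)^2 + 2.99*cos(v) + 3.9)^2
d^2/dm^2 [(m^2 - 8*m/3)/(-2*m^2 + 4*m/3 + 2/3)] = (54*m^3 - 27*m^2 + 72*m - 19)/(27*m^6 - 54*m^5 + 9*m^4 + 28*m^3 - 3*m^2 - 6*m - 1)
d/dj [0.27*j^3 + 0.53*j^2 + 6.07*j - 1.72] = 0.81*j^2 + 1.06*j + 6.07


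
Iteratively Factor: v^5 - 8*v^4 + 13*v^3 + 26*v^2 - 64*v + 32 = (v - 4)*(v^4 - 4*v^3 - 3*v^2 + 14*v - 8) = (v - 4)^2*(v^3 - 3*v + 2) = (v - 4)^2*(v + 2)*(v^2 - 2*v + 1) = (v - 4)^2*(v - 1)*(v + 2)*(v - 1)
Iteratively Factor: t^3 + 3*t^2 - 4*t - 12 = (t + 3)*(t^2 - 4) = (t + 2)*(t + 3)*(t - 2)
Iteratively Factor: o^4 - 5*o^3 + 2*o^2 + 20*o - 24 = (o - 2)*(o^3 - 3*o^2 - 4*o + 12) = (o - 2)^2*(o^2 - o - 6) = (o - 3)*(o - 2)^2*(o + 2)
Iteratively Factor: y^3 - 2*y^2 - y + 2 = (y + 1)*(y^2 - 3*y + 2) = (y - 1)*(y + 1)*(y - 2)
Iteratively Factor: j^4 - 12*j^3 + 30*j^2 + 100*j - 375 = (j - 5)*(j^3 - 7*j^2 - 5*j + 75) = (j - 5)^2*(j^2 - 2*j - 15) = (j - 5)^2*(j + 3)*(j - 5)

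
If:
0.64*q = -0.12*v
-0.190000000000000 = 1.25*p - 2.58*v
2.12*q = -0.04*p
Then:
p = -0.19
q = 0.00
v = -0.02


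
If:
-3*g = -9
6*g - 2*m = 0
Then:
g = 3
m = 9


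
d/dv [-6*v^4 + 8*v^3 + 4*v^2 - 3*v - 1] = -24*v^3 + 24*v^2 + 8*v - 3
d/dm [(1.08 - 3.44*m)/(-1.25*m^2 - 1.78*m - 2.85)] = (-4.3*m^2 + 2.7*m + 11.7264)/(1.5625*m^4 + 4.45*m^3 + 10.2934*m^2 + 10.146*m + 8.1225)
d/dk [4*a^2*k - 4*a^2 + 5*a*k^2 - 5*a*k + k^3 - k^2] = 4*a^2 + 10*a*k - 5*a + 3*k^2 - 2*k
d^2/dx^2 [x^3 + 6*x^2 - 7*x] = 6*x + 12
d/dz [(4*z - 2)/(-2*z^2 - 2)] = 2*(z^2 - z - 1)/(z^4 + 2*z^2 + 1)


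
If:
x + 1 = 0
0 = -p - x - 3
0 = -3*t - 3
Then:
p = -2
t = -1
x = -1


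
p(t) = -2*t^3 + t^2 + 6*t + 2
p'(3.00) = -42.00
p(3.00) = -25.00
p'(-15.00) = -1374.00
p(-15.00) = 6887.00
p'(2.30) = -21.14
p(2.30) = -3.24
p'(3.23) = -50.14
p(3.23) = -35.58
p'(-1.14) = -4.08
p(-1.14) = -0.58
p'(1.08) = 1.16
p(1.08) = 7.13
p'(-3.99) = -97.50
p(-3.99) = 121.02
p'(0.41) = 5.81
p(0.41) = 4.49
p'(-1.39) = -8.37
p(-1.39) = 0.96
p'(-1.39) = -8.37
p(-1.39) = 0.96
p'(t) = -6*t^2 + 2*t + 6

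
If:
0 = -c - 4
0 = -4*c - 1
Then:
No Solution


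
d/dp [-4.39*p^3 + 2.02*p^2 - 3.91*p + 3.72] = -13.17*p^2 + 4.04*p - 3.91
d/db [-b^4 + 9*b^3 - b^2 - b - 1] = -4*b^3 + 27*b^2 - 2*b - 1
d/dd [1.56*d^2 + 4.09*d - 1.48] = 3.12*d + 4.09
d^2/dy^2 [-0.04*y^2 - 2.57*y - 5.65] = -0.0800000000000000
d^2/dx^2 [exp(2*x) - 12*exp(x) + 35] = 4*(exp(x) - 3)*exp(x)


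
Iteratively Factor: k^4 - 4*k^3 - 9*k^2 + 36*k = (k + 3)*(k^3 - 7*k^2 + 12*k) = (k - 3)*(k + 3)*(k^2 - 4*k) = k*(k - 3)*(k + 3)*(k - 4)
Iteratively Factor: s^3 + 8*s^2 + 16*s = (s + 4)*(s^2 + 4*s) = s*(s + 4)*(s + 4)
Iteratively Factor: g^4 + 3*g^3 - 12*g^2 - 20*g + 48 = (g - 2)*(g^3 + 5*g^2 - 2*g - 24) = (g - 2)^2*(g^2 + 7*g + 12) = (g - 2)^2*(g + 4)*(g + 3)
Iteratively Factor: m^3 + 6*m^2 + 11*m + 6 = (m + 1)*(m^2 + 5*m + 6) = (m + 1)*(m + 3)*(m + 2)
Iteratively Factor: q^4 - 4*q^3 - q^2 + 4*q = (q)*(q^3 - 4*q^2 - q + 4) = q*(q + 1)*(q^2 - 5*q + 4) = q*(q - 4)*(q + 1)*(q - 1)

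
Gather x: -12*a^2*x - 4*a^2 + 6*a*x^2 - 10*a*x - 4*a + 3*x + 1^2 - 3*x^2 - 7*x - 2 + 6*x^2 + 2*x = -4*a^2 - 4*a + x^2*(6*a + 3) + x*(-12*a^2 - 10*a - 2) - 1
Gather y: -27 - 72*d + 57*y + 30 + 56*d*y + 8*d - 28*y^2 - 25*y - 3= -64*d - 28*y^2 + y*(56*d + 32)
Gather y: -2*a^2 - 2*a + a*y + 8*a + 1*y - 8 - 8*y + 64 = -2*a^2 + 6*a + y*(a - 7) + 56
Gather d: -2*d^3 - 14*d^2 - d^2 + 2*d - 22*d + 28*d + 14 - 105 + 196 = -2*d^3 - 15*d^2 + 8*d + 105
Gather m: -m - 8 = -m - 8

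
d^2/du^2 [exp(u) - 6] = exp(u)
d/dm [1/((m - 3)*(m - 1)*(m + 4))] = (13 - 3*m^2)/(m^6 - 26*m^4 + 24*m^3 + 169*m^2 - 312*m + 144)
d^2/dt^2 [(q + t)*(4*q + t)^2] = 18*q + 6*t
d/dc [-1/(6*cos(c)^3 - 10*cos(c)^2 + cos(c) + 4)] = (-18*cos(c)^2 + 20*cos(c) - 1)*sin(c)/(6*cos(c)^3 - 10*cos(c)^2 + cos(c) + 4)^2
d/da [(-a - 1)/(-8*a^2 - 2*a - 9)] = (-8*a^2 - 16*a + 7)/(64*a^4 + 32*a^3 + 148*a^2 + 36*a + 81)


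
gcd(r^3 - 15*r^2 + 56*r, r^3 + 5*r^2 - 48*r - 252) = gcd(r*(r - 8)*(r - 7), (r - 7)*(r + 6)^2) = r - 7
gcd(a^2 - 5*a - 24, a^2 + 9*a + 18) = a + 3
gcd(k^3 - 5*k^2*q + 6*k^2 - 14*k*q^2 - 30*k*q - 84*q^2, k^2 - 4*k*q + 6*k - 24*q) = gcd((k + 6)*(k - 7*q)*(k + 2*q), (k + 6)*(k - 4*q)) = k + 6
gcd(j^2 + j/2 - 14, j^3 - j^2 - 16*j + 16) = j + 4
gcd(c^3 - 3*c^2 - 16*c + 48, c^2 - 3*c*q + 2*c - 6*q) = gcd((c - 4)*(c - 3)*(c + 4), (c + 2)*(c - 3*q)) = 1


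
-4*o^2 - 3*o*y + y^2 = (-4*o + y)*(o + y)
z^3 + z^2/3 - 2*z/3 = z*(z - 2/3)*(z + 1)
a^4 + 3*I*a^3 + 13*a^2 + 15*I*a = a*(a - 3*I)*(a + I)*(a + 5*I)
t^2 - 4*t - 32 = (t - 8)*(t + 4)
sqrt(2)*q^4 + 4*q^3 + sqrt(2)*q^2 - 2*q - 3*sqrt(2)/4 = (q - sqrt(2)/2)*(q + sqrt(2)/2)*(q + 3*sqrt(2)/2)*(sqrt(2)*q + 1)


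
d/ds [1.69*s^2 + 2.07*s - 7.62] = 3.38*s + 2.07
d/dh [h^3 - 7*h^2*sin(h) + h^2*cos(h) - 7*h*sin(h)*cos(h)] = -h^2*sin(h) - 7*h^2*cos(h) + 3*h^2 - 14*h*sin(h) + 2*h*cos(h) - 7*h*cos(2*h) - 7*sin(2*h)/2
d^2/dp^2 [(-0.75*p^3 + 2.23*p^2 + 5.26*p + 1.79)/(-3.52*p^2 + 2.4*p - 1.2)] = (5.6843418860808e-14*p^4 - 165.721088*p^3 - 89.515776*p^2 + 230.52096*p - 42.21888)/(43.614208*p^6 - 89.21088*p^5 + 105.43104*p^4 - 74.6496*p^3 + 35.9424*p^2 - 10.368*p + 1.728)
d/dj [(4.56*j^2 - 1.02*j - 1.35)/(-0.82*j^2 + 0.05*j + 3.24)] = (-0.6084*j^2 + 27.3348*j - 3.2373)/(0.6724*j^4 - 0.082*j^3 - 5.3111*j^2 + 0.324*j + 10.4976)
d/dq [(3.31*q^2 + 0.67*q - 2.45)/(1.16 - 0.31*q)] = (-1.0261*q^2 + 7.6792*q + 0.0176999999999999)/(0.0961*q^2 - 0.7192*q + 1.3456)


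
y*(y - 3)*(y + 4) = y^3 + y^2 - 12*y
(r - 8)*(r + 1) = r^2 - 7*r - 8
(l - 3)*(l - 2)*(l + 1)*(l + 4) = l^4 - 15*l^2 + 10*l + 24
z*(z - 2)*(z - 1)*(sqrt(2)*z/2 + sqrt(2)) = sqrt(2)*z^4/2 - sqrt(2)*z^3/2 - 2*sqrt(2)*z^2 + 2*sqrt(2)*z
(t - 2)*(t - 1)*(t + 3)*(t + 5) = t^4 + 5*t^3 - 7*t^2 - 29*t + 30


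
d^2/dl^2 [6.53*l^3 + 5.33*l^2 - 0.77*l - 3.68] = 39.18*l + 10.66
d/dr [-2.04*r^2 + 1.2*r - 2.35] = 1.2 - 4.08*r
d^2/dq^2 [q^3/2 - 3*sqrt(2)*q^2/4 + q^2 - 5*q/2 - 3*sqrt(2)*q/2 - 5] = 3*q - 3*sqrt(2)/2 + 2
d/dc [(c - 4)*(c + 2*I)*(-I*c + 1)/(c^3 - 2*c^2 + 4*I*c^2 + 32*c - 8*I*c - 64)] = (c^4*(1 - 2*I) + c^3*(8 - 68*I) + c^2*(112 + 372*I) + c*(-448 - 544*I) + 832 + 128*I)/(c^6 + c^5*(-4 + 8*I) + c^4*(52 - 32*I) + c^3*(-192 + 288*I) + c^2*(1216 - 1024*I) + c*(-4096 + 1024*I) + 4096)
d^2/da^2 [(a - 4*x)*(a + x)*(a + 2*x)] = 6*a - 2*x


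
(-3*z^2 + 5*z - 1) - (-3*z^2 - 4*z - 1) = 9*z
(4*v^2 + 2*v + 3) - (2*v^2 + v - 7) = 2*v^2 + v + 10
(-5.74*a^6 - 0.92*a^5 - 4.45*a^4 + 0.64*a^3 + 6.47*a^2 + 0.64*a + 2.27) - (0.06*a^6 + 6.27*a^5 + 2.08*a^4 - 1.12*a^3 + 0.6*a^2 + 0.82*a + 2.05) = -5.8*a^6 - 7.19*a^5 - 6.53*a^4 + 1.76*a^3 + 5.87*a^2 - 0.18*a + 0.22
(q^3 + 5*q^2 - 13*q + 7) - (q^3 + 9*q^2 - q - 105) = -4*q^2 - 12*q + 112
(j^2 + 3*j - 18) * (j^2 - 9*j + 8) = j^4 - 6*j^3 - 37*j^2 + 186*j - 144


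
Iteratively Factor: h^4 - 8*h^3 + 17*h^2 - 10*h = (h)*(h^3 - 8*h^2 + 17*h - 10) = h*(h - 2)*(h^2 - 6*h + 5) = h*(h - 5)*(h - 2)*(h - 1)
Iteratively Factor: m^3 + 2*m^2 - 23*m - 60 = (m + 3)*(m^2 - m - 20) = (m - 5)*(m + 3)*(m + 4)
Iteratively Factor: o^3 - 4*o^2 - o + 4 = (o - 4)*(o^2 - 1) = (o - 4)*(o - 1)*(o + 1)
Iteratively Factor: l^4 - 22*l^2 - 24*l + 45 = (l + 3)*(l^3 - 3*l^2 - 13*l + 15) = (l - 5)*(l + 3)*(l^2 + 2*l - 3) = (l - 5)*(l + 3)^2*(l - 1)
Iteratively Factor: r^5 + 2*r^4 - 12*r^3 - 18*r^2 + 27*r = (r - 3)*(r^4 + 5*r^3 + 3*r^2 - 9*r) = (r - 3)*(r - 1)*(r^3 + 6*r^2 + 9*r) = (r - 3)*(r - 1)*(r + 3)*(r^2 + 3*r) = (r - 3)*(r - 1)*(r + 3)^2*(r)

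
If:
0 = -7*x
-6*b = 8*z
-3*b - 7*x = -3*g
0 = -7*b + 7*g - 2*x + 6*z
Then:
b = 0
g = 0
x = 0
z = 0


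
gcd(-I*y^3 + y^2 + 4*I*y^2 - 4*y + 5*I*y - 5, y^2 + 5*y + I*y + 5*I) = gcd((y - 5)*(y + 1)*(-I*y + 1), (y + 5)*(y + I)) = y + I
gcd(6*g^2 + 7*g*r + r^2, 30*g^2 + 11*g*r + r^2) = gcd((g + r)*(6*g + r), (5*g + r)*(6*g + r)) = 6*g + r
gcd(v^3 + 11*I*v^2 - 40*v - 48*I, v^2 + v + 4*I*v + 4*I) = v + 4*I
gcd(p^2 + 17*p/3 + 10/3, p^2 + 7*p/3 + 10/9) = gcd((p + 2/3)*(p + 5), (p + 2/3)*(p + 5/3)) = p + 2/3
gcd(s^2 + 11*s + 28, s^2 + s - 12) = s + 4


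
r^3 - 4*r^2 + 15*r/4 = r*(r - 5/2)*(r - 3/2)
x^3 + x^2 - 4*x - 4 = (x - 2)*(x + 1)*(x + 2)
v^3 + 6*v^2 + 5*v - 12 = (v - 1)*(v + 3)*(v + 4)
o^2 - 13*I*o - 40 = (o - 8*I)*(o - 5*I)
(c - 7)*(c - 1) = c^2 - 8*c + 7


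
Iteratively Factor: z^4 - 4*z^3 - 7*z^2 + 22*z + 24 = (z + 1)*(z^3 - 5*z^2 - 2*z + 24) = (z - 4)*(z + 1)*(z^2 - z - 6) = (z - 4)*(z + 1)*(z + 2)*(z - 3)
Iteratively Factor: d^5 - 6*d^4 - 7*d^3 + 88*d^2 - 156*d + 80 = (d - 1)*(d^4 - 5*d^3 - 12*d^2 + 76*d - 80) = (d - 2)*(d - 1)*(d^3 - 3*d^2 - 18*d + 40) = (d - 2)*(d - 1)*(d + 4)*(d^2 - 7*d + 10) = (d - 5)*(d - 2)*(d - 1)*(d + 4)*(d - 2)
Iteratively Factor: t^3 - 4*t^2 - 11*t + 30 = (t + 3)*(t^2 - 7*t + 10) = (t - 2)*(t + 3)*(t - 5)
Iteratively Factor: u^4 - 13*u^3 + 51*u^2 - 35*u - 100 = (u - 5)*(u^3 - 8*u^2 + 11*u + 20) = (u - 5)^2*(u^2 - 3*u - 4) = (u - 5)^2*(u + 1)*(u - 4)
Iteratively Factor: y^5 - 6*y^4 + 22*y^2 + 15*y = (y)*(y^4 - 6*y^3 + 22*y + 15) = y*(y - 3)*(y^3 - 3*y^2 - 9*y - 5) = y*(y - 3)*(y + 1)*(y^2 - 4*y - 5) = y*(y - 3)*(y + 1)^2*(y - 5)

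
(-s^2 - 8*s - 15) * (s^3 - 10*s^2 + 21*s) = -s^5 + 2*s^4 + 44*s^3 - 18*s^2 - 315*s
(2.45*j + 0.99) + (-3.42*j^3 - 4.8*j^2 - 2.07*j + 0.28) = -3.42*j^3 - 4.8*j^2 + 0.38*j + 1.27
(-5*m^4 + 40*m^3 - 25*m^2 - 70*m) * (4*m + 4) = -20*m^5 + 140*m^4 + 60*m^3 - 380*m^2 - 280*m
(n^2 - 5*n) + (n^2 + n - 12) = 2*n^2 - 4*n - 12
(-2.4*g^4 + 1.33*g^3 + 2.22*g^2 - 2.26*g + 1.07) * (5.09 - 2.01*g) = 4.824*g^5 - 14.8893*g^4 + 2.3075*g^3 + 15.8424*g^2 - 13.6541*g + 5.4463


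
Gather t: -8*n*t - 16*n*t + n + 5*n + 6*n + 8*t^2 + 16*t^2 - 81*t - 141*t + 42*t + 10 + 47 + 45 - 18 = 12*n + 24*t^2 + t*(-24*n - 180) + 84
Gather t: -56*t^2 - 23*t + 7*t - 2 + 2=-56*t^2 - 16*t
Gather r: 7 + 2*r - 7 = 2*r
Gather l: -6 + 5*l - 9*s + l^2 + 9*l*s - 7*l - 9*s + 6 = l^2 + l*(9*s - 2) - 18*s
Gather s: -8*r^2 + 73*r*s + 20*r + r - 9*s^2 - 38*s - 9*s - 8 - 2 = -8*r^2 + 21*r - 9*s^2 + s*(73*r - 47) - 10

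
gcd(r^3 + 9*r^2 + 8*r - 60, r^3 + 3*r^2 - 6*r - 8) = r - 2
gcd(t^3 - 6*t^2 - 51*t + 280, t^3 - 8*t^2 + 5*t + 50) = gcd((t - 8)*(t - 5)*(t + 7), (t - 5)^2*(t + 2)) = t - 5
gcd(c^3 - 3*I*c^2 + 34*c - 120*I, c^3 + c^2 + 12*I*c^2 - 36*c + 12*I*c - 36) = c + 6*I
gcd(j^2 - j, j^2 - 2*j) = j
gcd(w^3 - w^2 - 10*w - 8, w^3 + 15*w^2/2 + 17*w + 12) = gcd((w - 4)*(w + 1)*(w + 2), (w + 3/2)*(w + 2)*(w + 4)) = w + 2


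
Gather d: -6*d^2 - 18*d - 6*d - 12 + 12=-6*d^2 - 24*d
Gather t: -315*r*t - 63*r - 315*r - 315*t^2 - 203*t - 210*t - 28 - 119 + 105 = -378*r - 315*t^2 + t*(-315*r - 413) - 42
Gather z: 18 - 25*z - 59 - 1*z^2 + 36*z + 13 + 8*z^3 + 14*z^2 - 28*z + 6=8*z^3 + 13*z^2 - 17*z - 22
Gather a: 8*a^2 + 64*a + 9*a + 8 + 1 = 8*a^2 + 73*a + 9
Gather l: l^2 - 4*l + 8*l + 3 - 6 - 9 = l^2 + 4*l - 12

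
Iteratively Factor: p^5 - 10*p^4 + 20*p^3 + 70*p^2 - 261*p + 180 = (p - 1)*(p^4 - 9*p^3 + 11*p^2 + 81*p - 180) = (p - 3)*(p - 1)*(p^3 - 6*p^2 - 7*p + 60) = (p - 3)*(p - 1)*(p + 3)*(p^2 - 9*p + 20) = (p - 5)*(p - 3)*(p - 1)*(p + 3)*(p - 4)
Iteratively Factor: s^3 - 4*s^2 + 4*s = (s - 2)*(s^2 - 2*s) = (s - 2)^2*(s)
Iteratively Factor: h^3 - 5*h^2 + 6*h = (h - 3)*(h^2 - 2*h) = h*(h - 3)*(h - 2)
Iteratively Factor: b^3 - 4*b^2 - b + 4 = (b + 1)*(b^2 - 5*b + 4) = (b - 1)*(b + 1)*(b - 4)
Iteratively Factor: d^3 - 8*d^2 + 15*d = (d)*(d^2 - 8*d + 15) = d*(d - 5)*(d - 3)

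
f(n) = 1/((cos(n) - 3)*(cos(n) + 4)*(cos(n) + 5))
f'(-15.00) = 0.00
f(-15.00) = -0.02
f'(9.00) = 0.00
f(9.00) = -0.02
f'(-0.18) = -0.00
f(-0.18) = -0.02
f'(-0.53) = -0.00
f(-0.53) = -0.02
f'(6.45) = 0.00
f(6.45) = -0.02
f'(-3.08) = 0.00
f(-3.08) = -0.02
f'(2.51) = -0.00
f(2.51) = -0.02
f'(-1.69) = 0.00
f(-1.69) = -0.02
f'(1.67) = -0.00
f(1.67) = -0.02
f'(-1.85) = 0.00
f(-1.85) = -0.02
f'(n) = sin(n)/((cos(n) - 3)*(cos(n) + 4)*(cos(n) + 5)^2) + sin(n)/((cos(n) - 3)*(cos(n) + 4)^2*(cos(n) + 5)) + sin(n)/((cos(n) - 3)^2*(cos(n) + 4)*(cos(n) + 5)) = (-3*sin(n)^2 + 12*cos(n) - 4)*sin(n)/((cos(n) - 3)^2*(cos(n) + 4)^2*(cos(n) + 5)^2)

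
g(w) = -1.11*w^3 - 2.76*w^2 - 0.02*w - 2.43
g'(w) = -3.33*w^2 - 5.52*w - 0.02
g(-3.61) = 13.89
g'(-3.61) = -23.49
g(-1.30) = -4.63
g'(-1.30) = 1.53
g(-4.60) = 47.30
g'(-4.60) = -45.09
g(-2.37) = -3.11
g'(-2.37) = -5.64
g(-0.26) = -2.59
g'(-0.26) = 1.19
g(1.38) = -10.63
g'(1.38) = -13.98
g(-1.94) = -4.67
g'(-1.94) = -1.84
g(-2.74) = -0.26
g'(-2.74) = -9.90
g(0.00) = -2.43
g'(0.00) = -0.02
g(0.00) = -2.43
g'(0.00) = -0.02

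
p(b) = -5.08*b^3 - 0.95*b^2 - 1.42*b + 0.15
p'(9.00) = -1252.96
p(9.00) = -3792.90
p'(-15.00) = -3401.92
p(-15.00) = 16952.70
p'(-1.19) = -20.74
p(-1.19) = 9.06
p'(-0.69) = -7.36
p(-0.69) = 2.35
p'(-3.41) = -172.15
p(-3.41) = 195.38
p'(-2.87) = -121.50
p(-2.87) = 116.49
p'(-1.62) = -38.34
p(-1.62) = 21.55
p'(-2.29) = -76.99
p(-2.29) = 59.43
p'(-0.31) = -2.30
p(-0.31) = 0.65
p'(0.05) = -1.55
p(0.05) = 0.08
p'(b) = -15.24*b^2 - 1.9*b - 1.42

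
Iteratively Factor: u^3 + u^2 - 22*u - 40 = (u - 5)*(u^2 + 6*u + 8) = (u - 5)*(u + 4)*(u + 2)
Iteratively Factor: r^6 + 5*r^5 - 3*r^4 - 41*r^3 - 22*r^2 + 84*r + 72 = (r + 3)*(r^5 + 2*r^4 - 9*r^3 - 14*r^2 + 20*r + 24) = (r - 2)*(r + 3)*(r^4 + 4*r^3 - r^2 - 16*r - 12) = (r - 2)*(r + 2)*(r + 3)*(r^3 + 2*r^2 - 5*r - 6) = (r - 2)*(r + 1)*(r + 2)*(r + 3)*(r^2 + r - 6) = (r - 2)*(r + 1)*(r + 2)*(r + 3)^2*(r - 2)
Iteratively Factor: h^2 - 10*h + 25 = (h - 5)*(h - 5)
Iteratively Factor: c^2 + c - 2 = (c + 2)*(c - 1)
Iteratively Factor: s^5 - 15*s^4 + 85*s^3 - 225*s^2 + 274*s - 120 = (s - 4)*(s^4 - 11*s^3 + 41*s^2 - 61*s + 30) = (s - 5)*(s - 4)*(s^3 - 6*s^2 + 11*s - 6) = (s - 5)*(s - 4)*(s - 1)*(s^2 - 5*s + 6) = (s - 5)*(s - 4)*(s - 2)*(s - 1)*(s - 3)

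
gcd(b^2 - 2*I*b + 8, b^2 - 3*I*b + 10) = b + 2*I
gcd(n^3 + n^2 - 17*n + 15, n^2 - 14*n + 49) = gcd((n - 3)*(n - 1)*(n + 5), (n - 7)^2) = 1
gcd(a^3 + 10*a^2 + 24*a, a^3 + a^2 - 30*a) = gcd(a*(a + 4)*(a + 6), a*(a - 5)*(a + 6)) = a^2 + 6*a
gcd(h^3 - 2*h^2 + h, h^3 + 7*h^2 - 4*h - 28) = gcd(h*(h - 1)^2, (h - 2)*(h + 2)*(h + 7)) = 1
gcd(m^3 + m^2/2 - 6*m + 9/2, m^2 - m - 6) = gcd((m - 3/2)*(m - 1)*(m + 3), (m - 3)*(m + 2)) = 1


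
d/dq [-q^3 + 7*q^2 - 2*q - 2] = -3*q^2 + 14*q - 2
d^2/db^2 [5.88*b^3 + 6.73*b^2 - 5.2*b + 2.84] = 35.28*b + 13.46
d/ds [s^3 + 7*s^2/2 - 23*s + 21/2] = 3*s^2 + 7*s - 23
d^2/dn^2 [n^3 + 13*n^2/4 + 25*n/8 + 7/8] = 6*n + 13/2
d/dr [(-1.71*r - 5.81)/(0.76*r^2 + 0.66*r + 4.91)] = (1.2996*r^2 + 8.8312*r - 4.5615)/(0.5776*r^4 + 1.0032*r^3 + 7.8988*r^2 + 6.4812*r + 24.1081)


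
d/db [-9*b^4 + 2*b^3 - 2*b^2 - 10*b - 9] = -36*b^3 + 6*b^2 - 4*b - 10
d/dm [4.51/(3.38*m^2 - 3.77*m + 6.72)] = (17.0027 - 30.4876*m)/(3.38*m^2 - 3.77*m + 6.72)^2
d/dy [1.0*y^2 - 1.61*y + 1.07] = 2.0*y - 1.61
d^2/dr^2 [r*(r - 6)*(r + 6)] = 6*r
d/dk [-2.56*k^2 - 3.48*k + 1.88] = -5.12*k - 3.48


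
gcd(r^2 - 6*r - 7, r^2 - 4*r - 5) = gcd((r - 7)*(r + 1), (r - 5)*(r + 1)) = r + 1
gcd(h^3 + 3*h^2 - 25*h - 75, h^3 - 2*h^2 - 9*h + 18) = h + 3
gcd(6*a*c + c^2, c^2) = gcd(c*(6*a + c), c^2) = c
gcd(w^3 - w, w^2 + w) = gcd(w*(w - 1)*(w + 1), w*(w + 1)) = w^2 + w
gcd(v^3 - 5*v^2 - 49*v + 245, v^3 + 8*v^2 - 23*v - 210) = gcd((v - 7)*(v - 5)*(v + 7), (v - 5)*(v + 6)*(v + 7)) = v^2 + 2*v - 35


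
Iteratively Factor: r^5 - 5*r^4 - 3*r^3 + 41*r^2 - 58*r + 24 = (r + 3)*(r^4 - 8*r^3 + 21*r^2 - 22*r + 8) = (r - 1)*(r + 3)*(r^3 - 7*r^2 + 14*r - 8) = (r - 4)*(r - 1)*(r + 3)*(r^2 - 3*r + 2) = (r - 4)*(r - 2)*(r - 1)*(r + 3)*(r - 1)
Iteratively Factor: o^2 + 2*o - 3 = (o + 3)*(o - 1)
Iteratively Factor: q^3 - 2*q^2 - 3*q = (q + 1)*(q^2 - 3*q) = (q - 3)*(q + 1)*(q)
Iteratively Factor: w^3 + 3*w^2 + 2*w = (w + 2)*(w^2 + w) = w*(w + 2)*(w + 1)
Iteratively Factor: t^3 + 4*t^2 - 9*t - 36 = (t + 4)*(t^2 - 9) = (t - 3)*(t + 4)*(t + 3)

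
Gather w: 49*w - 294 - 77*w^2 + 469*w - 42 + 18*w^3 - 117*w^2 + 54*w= 18*w^3 - 194*w^2 + 572*w - 336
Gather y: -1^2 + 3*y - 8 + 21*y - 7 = 24*y - 16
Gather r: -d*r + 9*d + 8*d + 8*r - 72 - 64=17*d + r*(8 - d) - 136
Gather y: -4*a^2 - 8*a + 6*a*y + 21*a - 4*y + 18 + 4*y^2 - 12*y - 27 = -4*a^2 + 13*a + 4*y^2 + y*(6*a - 16) - 9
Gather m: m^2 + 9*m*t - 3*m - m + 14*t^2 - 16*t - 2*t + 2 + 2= m^2 + m*(9*t - 4) + 14*t^2 - 18*t + 4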